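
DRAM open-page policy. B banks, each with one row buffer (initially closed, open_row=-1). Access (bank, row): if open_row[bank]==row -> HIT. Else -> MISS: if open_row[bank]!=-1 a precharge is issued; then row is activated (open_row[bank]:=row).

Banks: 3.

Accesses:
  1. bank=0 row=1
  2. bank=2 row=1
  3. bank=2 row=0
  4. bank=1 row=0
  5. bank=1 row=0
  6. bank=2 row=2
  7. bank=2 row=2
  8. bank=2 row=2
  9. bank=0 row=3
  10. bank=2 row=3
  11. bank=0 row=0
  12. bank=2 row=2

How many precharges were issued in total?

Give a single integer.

Acc 1: bank0 row1 -> MISS (open row1); precharges=0
Acc 2: bank2 row1 -> MISS (open row1); precharges=0
Acc 3: bank2 row0 -> MISS (open row0); precharges=1
Acc 4: bank1 row0 -> MISS (open row0); precharges=1
Acc 5: bank1 row0 -> HIT
Acc 6: bank2 row2 -> MISS (open row2); precharges=2
Acc 7: bank2 row2 -> HIT
Acc 8: bank2 row2 -> HIT
Acc 9: bank0 row3 -> MISS (open row3); precharges=3
Acc 10: bank2 row3 -> MISS (open row3); precharges=4
Acc 11: bank0 row0 -> MISS (open row0); precharges=5
Acc 12: bank2 row2 -> MISS (open row2); precharges=6

Answer: 6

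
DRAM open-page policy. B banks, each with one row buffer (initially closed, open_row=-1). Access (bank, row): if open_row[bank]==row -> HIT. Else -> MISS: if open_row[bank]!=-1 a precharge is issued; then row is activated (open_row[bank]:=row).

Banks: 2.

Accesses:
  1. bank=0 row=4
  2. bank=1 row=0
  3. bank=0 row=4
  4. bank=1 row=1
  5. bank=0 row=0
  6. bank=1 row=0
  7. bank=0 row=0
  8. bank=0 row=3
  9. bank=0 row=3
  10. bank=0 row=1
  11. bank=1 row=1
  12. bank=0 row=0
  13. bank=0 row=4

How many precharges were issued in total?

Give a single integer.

Acc 1: bank0 row4 -> MISS (open row4); precharges=0
Acc 2: bank1 row0 -> MISS (open row0); precharges=0
Acc 3: bank0 row4 -> HIT
Acc 4: bank1 row1 -> MISS (open row1); precharges=1
Acc 5: bank0 row0 -> MISS (open row0); precharges=2
Acc 6: bank1 row0 -> MISS (open row0); precharges=3
Acc 7: bank0 row0 -> HIT
Acc 8: bank0 row3 -> MISS (open row3); precharges=4
Acc 9: bank0 row3 -> HIT
Acc 10: bank0 row1 -> MISS (open row1); precharges=5
Acc 11: bank1 row1 -> MISS (open row1); precharges=6
Acc 12: bank0 row0 -> MISS (open row0); precharges=7
Acc 13: bank0 row4 -> MISS (open row4); precharges=8

Answer: 8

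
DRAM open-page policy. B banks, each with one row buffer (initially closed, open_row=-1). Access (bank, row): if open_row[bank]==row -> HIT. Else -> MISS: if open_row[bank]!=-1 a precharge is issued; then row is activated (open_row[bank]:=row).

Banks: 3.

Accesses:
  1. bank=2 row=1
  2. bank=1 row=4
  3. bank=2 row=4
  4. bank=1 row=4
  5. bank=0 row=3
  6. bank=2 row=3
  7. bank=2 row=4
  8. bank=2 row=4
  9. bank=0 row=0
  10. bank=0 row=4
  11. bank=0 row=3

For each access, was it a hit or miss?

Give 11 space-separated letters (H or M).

Answer: M M M H M M M H M M M

Derivation:
Acc 1: bank2 row1 -> MISS (open row1); precharges=0
Acc 2: bank1 row4 -> MISS (open row4); precharges=0
Acc 3: bank2 row4 -> MISS (open row4); precharges=1
Acc 4: bank1 row4 -> HIT
Acc 5: bank0 row3 -> MISS (open row3); precharges=1
Acc 6: bank2 row3 -> MISS (open row3); precharges=2
Acc 7: bank2 row4 -> MISS (open row4); precharges=3
Acc 8: bank2 row4 -> HIT
Acc 9: bank0 row0 -> MISS (open row0); precharges=4
Acc 10: bank0 row4 -> MISS (open row4); precharges=5
Acc 11: bank0 row3 -> MISS (open row3); precharges=6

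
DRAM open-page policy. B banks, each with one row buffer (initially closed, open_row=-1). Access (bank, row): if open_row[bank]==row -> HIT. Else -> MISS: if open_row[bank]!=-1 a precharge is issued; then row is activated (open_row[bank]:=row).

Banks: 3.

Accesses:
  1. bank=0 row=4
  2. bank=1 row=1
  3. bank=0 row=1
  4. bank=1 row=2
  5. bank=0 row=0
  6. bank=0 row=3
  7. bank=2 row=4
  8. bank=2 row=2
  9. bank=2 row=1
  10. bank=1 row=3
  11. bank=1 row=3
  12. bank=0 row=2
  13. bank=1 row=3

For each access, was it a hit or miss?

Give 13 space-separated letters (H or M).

Answer: M M M M M M M M M M H M H

Derivation:
Acc 1: bank0 row4 -> MISS (open row4); precharges=0
Acc 2: bank1 row1 -> MISS (open row1); precharges=0
Acc 3: bank0 row1 -> MISS (open row1); precharges=1
Acc 4: bank1 row2 -> MISS (open row2); precharges=2
Acc 5: bank0 row0 -> MISS (open row0); precharges=3
Acc 6: bank0 row3 -> MISS (open row3); precharges=4
Acc 7: bank2 row4 -> MISS (open row4); precharges=4
Acc 8: bank2 row2 -> MISS (open row2); precharges=5
Acc 9: bank2 row1 -> MISS (open row1); precharges=6
Acc 10: bank1 row3 -> MISS (open row3); precharges=7
Acc 11: bank1 row3 -> HIT
Acc 12: bank0 row2 -> MISS (open row2); precharges=8
Acc 13: bank1 row3 -> HIT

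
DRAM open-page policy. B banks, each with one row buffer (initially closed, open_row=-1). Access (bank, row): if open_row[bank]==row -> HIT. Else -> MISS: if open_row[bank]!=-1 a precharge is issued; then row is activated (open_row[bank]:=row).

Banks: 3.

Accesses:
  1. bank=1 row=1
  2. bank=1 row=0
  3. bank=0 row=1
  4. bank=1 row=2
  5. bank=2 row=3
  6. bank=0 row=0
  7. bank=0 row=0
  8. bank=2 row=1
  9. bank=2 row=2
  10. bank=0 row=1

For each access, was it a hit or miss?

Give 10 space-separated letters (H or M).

Answer: M M M M M M H M M M

Derivation:
Acc 1: bank1 row1 -> MISS (open row1); precharges=0
Acc 2: bank1 row0 -> MISS (open row0); precharges=1
Acc 3: bank0 row1 -> MISS (open row1); precharges=1
Acc 4: bank1 row2 -> MISS (open row2); precharges=2
Acc 5: bank2 row3 -> MISS (open row3); precharges=2
Acc 6: bank0 row0 -> MISS (open row0); precharges=3
Acc 7: bank0 row0 -> HIT
Acc 8: bank2 row1 -> MISS (open row1); precharges=4
Acc 9: bank2 row2 -> MISS (open row2); precharges=5
Acc 10: bank0 row1 -> MISS (open row1); precharges=6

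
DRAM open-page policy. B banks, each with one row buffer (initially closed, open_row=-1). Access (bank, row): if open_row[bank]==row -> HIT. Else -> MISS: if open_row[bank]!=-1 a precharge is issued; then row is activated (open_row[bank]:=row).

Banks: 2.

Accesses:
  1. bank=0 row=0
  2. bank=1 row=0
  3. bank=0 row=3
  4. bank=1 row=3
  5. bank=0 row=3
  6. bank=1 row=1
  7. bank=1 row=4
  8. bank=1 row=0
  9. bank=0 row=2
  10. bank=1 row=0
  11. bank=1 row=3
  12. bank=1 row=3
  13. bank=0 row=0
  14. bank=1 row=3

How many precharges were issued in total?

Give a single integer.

Acc 1: bank0 row0 -> MISS (open row0); precharges=0
Acc 2: bank1 row0 -> MISS (open row0); precharges=0
Acc 3: bank0 row3 -> MISS (open row3); precharges=1
Acc 4: bank1 row3 -> MISS (open row3); precharges=2
Acc 5: bank0 row3 -> HIT
Acc 6: bank1 row1 -> MISS (open row1); precharges=3
Acc 7: bank1 row4 -> MISS (open row4); precharges=4
Acc 8: bank1 row0 -> MISS (open row0); precharges=5
Acc 9: bank0 row2 -> MISS (open row2); precharges=6
Acc 10: bank1 row0 -> HIT
Acc 11: bank1 row3 -> MISS (open row3); precharges=7
Acc 12: bank1 row3 -> HIT
Acc 13: bank0 row0 -> MISS (open row0); precharges=8
Acc 14: bank1 row3 -> HIT

Answer: 8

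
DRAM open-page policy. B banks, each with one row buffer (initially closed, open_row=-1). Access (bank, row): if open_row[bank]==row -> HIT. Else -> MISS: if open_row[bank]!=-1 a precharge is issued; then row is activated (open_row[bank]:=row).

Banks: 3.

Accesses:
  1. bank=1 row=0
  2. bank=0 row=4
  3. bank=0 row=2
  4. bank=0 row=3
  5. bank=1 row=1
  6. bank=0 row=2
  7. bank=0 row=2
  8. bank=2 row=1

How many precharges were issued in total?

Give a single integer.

Acc 1: bank1 row0 -> MISS (open row0); precharges=0
Acc 2: bank0 row4 -> MISS (open row4); precharges=0
Acc 3: bank0 row2 -> MISS (open row2); precharges=1
Acc 4: bank0 row3 -> MISS (open row3); precharges=2
Acc 5: bank1 row1 -> MISS (open row1); precharges=3
Acc 6: bank0 row2 -> MISS (open row2); precharges=4
Acc 7: bank0 row2 -> HIT
Acc 8: bank2 row1 -> MISS (open row1); precharges=4

Answer: 4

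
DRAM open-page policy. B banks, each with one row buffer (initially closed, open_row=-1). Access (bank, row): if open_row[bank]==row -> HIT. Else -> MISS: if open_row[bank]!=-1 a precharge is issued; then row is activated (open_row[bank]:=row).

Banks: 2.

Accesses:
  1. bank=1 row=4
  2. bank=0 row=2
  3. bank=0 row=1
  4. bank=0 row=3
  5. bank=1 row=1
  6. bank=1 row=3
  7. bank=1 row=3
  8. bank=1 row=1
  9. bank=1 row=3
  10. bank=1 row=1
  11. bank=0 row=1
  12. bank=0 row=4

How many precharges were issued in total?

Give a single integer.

Acc 1: bank1 row4 -> MISS (open row4); precharges=0
Acc 2: bank0 row2 -> MISS (open row2); precharges=0
Acc 3: bank0 row1 -> MISS (open row1); precharges=1
Acc 4: bank0 row3 -> MISS (open row3); precharges=2
Acc 5: bank1 row1 -> MISS (open row1); precharges=3
Acc 6: bank1 row3 -> MISS (open row3); precharges=4
Acc 7: bank1 row3 -> HIT
Acc 8: bank1 row1 -> MISS (open row1); precharges=5
Acc 9: bank1 row3 -> MISS (open row3); precharges=6
Acc 10: bank1 row1 -> MISS (open row1); precharges=7
Acc 11: bank0 row1 -> MISS (open row1); precharges=8
Acc 12: bank0 row4 -> MISS (open row4); precharges=9

Answer: 9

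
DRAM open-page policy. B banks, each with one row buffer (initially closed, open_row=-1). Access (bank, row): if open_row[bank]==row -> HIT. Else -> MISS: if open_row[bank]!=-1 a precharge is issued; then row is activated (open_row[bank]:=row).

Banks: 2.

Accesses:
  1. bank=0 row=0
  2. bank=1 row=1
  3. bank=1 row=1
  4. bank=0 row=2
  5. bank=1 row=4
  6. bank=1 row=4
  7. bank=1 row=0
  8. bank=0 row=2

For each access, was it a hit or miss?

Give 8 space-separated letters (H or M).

Answer: M M H M M H M H

Derivation:
Acc 1: bank0 row0 -> MISS (open row0); precharges=0
Acc 2: bank1 row1 -> MISS (open row1); precharges=0
Acc 3: bank1 row1 -> HIT
Acc 4: bank0 row2 -> MISS (open row2); precharges=1
Acc 5: bank1 row4 -> MISS (open row4); precharges=2
Acc 6: bank1 row4 -> HIT
Acc 7: bank1 row0 -> MISS (open row0); precharges=3
Acc 8: bank0 row2 -> HIT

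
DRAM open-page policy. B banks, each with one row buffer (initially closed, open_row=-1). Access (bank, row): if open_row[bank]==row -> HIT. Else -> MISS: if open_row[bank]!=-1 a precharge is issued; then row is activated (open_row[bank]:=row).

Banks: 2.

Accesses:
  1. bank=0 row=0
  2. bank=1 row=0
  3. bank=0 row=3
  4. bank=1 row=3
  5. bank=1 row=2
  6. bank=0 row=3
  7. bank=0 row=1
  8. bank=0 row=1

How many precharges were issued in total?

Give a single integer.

Answer: 4

Derivation:
Acc 1: bank0 row0 -> MISS (open row0); precharges=0
Acc 2: bank1 row0 -> MISS (open row0); precharges=0
Acc 3: bank0 row3 -> MISS (open row3); precharges=1
Acc 4: bank1 row3 -> MISS (open row3); precharges=2
Acc 5: bank1 row2 -> MISS (open row2); precharges=3
Acc 6: bank0 row3 -> HIT
Acc 7: bank0 row1 -> MISS (open row1); precharges=4
Acc 8: bank0 row1 -> HIT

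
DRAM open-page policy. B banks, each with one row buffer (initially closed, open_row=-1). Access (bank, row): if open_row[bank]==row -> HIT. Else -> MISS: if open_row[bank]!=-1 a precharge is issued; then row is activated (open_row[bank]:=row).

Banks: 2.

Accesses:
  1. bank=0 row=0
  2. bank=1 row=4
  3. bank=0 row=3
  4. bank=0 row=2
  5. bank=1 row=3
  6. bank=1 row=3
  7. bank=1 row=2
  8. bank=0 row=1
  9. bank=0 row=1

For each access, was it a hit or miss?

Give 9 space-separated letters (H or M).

Acc 1: bank0 row0 -> MISS (open row0); precharges=0
Acc 2: bank1 row4 -> MISS (open row4); precharges=0
Acc 3: bank0 row3 -> MISS (open row3); precharges=1
Acc 4: bank0 row2 -> MISS (open row2); precharges=2
Acc 5: bank1 row3 -> MISS (open row3); precharges=3
Acc 6: bank1 row3 -> HIT
Acc 7: bank1 row2 -> MISS (open row2); precharges=4
Acc 8: bank0 row1 -> MISS (open row1); precharges=5
Acc 9: bank0 row1 -> HIT

Answer: M M M M M H M M H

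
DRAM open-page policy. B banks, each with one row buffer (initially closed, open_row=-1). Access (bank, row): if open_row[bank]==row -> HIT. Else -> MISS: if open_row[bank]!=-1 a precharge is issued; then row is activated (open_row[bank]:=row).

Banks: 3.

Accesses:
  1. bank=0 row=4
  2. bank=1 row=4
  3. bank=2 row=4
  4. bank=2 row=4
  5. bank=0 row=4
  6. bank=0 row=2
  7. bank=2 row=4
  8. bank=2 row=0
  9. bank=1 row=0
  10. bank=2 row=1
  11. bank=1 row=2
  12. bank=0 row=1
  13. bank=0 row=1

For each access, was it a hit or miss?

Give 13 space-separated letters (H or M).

Answer: M M M H H M H M M M M M H

Derivation:
Acc 1: bank0 row4 -> MISS (open row4); precharges=0
Acc 2: bank1 row4 -> MISS (open row4); precharges=0
Acc 3: bank2 row4 -> MISS (open row4); precharges=0
Acc 4: bank2 row4 -> HIT
Acc 5: bank0 row4 -> HIT
Acc 6: bank0 row2 -> MISS (open row2); precharges=1
Acc 7: bank2 row4 -> HIT
Acc 8: bank2 row0 -> MISS (open row0); precharges=2
Acc 9: bank1 row0 -> MISS (open row0); precharges=3
Acc 10: bank2 row1 -> MISS (open row1); precharges=4
Acc 11: bank1 row2 -> MISS (open row2); precharges=5
Acc 12: bank0 row1 -> MISS (open row1); precharges=6
Acc 13: bank0 row1 -> HIT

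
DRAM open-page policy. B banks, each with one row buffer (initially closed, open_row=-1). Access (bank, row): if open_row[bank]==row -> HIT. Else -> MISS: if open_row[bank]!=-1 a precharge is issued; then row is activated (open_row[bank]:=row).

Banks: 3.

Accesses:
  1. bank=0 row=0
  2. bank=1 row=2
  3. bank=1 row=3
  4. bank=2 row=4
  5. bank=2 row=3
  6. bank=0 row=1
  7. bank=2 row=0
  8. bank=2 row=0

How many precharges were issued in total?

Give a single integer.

Acc 1: bank0 row0 -> MISS (open row0); precharges=0
Acc 2: bank1 row2 -> MISS (open row2); precharges=0
Acc 3: bank1 row3 -> MISS (open row3); precharges=1
Acc 4: bank2 row4 -> MISS (open row4); precharges=1
Acc 5: bank2 row3 -> MISS (open row3); precharges=2
Acc 6: bank0 row1 -> MISS (open row1); precharges=3
Acc 7: bank2 row0 -> MISS (open row0); precharges=4
Acc 8: bank2 row0 -> HIT

Answer: 4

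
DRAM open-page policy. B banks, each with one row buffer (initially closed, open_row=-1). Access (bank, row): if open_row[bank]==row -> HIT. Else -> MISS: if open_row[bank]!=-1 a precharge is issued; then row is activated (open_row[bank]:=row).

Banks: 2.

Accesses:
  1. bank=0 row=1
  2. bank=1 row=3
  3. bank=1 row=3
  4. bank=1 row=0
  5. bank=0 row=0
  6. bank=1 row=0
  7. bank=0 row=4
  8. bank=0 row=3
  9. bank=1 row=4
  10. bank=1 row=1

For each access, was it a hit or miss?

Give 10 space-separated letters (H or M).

Acc 1: bank0 row1 -> MISS (open row1); precharges=0
Acc 2: bank1 row3 -> MISS (open row3); precharges=0
Acc 3: bank1 row3 -> HIT
Acc 4: bank1 row0 -> MISS (open row0); precharges=1
Acc 5: bank0 row0 -> MISS (open row0); precharges=2
Acc 6: bank1 row0 -> HIT
Acc 7: bank0 row4 -> MISS (open row4); precharges=3
Acc 8: bank0 row3 -> MISS (open row3); precharges=4
Acc 9: bank1 row4 -> MISS (open row4); precharges=5
Acc 10: bank1 row1 -> MISS (open row1); precharges=6

Answer: M M H M M H M M M M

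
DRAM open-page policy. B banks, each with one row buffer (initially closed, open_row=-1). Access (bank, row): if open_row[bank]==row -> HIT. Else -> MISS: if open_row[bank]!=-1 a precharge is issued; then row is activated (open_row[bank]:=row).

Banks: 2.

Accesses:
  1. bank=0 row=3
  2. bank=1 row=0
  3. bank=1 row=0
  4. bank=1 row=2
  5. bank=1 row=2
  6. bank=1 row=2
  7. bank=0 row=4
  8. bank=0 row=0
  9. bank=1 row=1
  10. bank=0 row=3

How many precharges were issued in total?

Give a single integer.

Answer: 5

Derivation:
Acc 1: bank0 row3 -> MISS (open row3); precharges=0
Acc 2: bank1 row0 -> MISS (open row0); precharges=0
Acc 3: bank1 row0 -> HIT
Acc 4: bank1 row2 -> MISS (open row2); precharges=1
Acc 5: bank1 row2 -> HIT
Acc 6: bank1 row2 -> HIT
Acc 7: bank0 row4 -> MISS (open row4); precharges=2
Acc 8: bank0 row0 -> MISS (open row0); precharges=3
Acc 9: bank1 row1 -> MISS (open row1); precharges=4
Acc 10: bank0 row3 -> MISS (open row3); precharges=5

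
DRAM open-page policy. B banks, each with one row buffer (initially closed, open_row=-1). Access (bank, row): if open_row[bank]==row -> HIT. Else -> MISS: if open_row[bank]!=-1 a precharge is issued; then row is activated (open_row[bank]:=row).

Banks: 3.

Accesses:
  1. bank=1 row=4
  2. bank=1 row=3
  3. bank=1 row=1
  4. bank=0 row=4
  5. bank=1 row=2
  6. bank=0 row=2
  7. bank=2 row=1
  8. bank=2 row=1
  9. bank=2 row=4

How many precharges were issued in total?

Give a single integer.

Acc 1: bank1 row4 -> MISS (open row4); precharges=0
Acc 2: bank1 row3 -> MISS (open row3); precharges=1
Acc 3: bank1 row1 -> MISS (open row1); precharges=2
Acc 4: bank0 row4 -> MISS (open row4); precharges=2
Acc 5: bank1 row2 -> MISS (open row2); precharges=3
Acc 6: bank0 row2 -> MISS (open row2); precharges=4
Acc 7: bank2 row1 -> MISS (open row1); precharges=4
Acc 8: bank2 row1 -> HIT
Acc 9: bank2 row4 -> MISS (open row4); precharges=5

Answer: 5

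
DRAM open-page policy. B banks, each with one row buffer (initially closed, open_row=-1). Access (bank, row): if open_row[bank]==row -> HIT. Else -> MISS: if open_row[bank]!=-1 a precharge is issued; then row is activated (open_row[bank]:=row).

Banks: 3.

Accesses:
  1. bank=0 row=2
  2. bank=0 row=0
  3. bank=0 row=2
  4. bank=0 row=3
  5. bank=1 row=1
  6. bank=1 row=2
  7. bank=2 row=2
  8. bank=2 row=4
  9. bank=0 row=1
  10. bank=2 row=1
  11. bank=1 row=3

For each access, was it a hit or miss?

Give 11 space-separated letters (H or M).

Acc 1: bank0 row2 -> MISS (open row2); precharges=0
Acc 2: bank0 row0 -> MISS (open row0); precharges=1
Acc 3: bank0 row2 -> MISS (open row2); precharges=2
Acc 4: bank0 row3 -> MISS (open row3); precharges=3
Acc 5: bank1 row1 -> MISS (open row1); precharges=3
Acc 6: bank1 row2 -> MISS (open row2); precharges=4
Acc 7: bank2 row2 -> MISS (open row2); precharges=4
Acc 8: bank2 row4 -> MISS (open row4); precharges=5
Acc 9: bank0 row1 -> MISS (open row1); precharges=6
Acc 10: bank2 row1 -> MISS (open row1); precharges=7
Acc 11: bank1 row3 -> MISS (open row3); precharges=8

Answer: M M M M M M M M M M M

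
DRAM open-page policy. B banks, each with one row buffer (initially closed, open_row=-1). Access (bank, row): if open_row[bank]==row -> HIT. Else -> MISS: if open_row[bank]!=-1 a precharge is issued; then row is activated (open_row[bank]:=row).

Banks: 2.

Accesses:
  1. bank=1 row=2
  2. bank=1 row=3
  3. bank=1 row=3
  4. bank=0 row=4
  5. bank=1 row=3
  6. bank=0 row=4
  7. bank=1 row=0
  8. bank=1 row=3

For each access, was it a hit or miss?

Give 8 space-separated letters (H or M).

Acc 1: bank1 row2 -> MISS (open row2); precharges=0
Acc 2: bank1 row3 -> MISS (open row3); precharges=1
Acc 3: bank1 row3 -> HIT
Acc 4: bank0 row4 -> MISS (open row4); precharges=1
Acc 5: bank1 row3 -> HIT
Acc 6: bank0 row4 -> HIT
Acc 7: bank1 row0 -> MISS (open row0); precharges=2
Acc 8: bank1 row3 -> MISS (open row3); precharges=3

Answer: M M H M H H M M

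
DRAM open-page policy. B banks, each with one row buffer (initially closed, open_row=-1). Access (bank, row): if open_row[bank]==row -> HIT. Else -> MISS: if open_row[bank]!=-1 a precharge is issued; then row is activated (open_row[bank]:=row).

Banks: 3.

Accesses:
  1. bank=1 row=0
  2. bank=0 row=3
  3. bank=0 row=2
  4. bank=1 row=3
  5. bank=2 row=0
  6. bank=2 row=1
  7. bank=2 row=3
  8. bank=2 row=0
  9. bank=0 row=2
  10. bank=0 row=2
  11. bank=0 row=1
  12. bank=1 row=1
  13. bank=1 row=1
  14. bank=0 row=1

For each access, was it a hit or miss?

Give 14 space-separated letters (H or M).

Acc 1: bank1 row0 -> MISS (open row0); precharges=0
Acc 2: bank0 row3 -> MISS (open row3); precharges=0
Acc 3: bank0 row2 -> MISS (open row2); precharges=1
Acc 4: bank1 row3 -> MISS (open row3); precharges=2
Acc 5: bank2 row0 -> MISS (open row0); precharges=2
Acc 6: bank2 row1 -> MISS (open row1); precharges=3
Acc 7: bank2 row3 -> MISS (open row3); precharges=4
Acc 8: bank2 row0 -> MISS (open row0); precharges=5
Acc 9: bank0 row2 -> HIT
Acc 10: bank0 row2 -> HIT
Acc 11: bank0 row1 -> MISS (open row1); precharges=6
Acc 12: bank1 row1 -> MISS (open row1); precharges=7
Acc 13: bank1 row1 -> HIT
Acc 14: bank0 row1 -> HIT

Answer: M M M M M M M M H H M M H H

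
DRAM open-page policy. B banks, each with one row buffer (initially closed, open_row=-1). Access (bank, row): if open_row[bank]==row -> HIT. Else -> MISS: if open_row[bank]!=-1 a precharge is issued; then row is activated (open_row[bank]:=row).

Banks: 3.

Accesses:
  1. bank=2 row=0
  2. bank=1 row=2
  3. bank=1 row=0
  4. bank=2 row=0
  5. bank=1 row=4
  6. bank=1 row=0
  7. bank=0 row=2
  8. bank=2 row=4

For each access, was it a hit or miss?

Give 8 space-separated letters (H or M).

Acc 1: bank2 row0 -> MISS (open row0); precharges=0
Acc 2: bank1 row2 -> MISS (open row2); precharges=0
Acc 3: bank1 row0 -> MISS (open row0); precharges=1
Acc 4: bank2 row0 -> HIT
Acc 5: bank1 row4 -> MISS (open row4); precharges=2
Acc 6: bank1 row0 -> MISS (open row0); precharges=3
Acc 7: bank0 row2 -> MISS (open row2); precharges=3
Acc 8: bank2 row4 -> MISS (open row4); precharges=4

Answer: M M M H M M M M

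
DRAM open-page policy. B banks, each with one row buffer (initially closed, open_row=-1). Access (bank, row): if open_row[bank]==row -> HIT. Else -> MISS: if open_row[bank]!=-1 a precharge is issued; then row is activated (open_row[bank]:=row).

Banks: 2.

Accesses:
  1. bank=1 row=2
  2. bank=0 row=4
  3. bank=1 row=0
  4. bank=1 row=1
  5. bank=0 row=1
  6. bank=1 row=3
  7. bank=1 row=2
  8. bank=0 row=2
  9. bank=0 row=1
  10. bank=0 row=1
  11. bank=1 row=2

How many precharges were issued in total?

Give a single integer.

Answer: 7

Derivation:
Acc 1: bank1 row2 -> MISS (open row2); precharges=0
Acc 2: bank0 row4 -> MISS (open row4); precharges=0
Acc 3: bank1 row0 -> MISS (open row0); precharges=1
Acc 4: bank1 row1 -> MISS (open row1); precharges=2
Acc 5: bank0 row1 -> MISS (open row1); precharges=3
Acc 6: bank1 row3 -> MISS (open row3); precharges=4
Acc 7: bank1 row2 -> MISS (open row2); precharges=5
Acc 8: bank0 row2 -> MISS (open row2); precharges=6
Acc 9: bank0 row1 -> MISS (open row1); precharges=7
Acc 10: bank0 row1 -> HIT
Acc 11: bank1 row2 -> HIT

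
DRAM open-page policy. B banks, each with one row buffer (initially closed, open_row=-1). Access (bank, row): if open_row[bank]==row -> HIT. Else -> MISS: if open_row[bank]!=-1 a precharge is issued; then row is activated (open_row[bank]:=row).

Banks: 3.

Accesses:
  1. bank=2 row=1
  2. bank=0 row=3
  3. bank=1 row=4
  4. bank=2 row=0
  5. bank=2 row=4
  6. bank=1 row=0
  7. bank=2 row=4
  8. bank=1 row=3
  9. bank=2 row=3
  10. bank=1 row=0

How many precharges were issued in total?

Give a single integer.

Acc 1: bank2 row1 -> MISS (open row1); precharges=0
Acc 2: bank0 row3 -> MISS (open row3); precharges=0
Acc 3: bank1 row4 -> MISS (open row4); precharges=0
Acc 4: bank2 row0 -> MISS (open row0); precharges=1
Acc 5: bank2 row4 -> MISS (open row4); precharges=2
Acc 6: bank1 row0 -> MISS (open row0); precharges=3
Acc 7: bank2 row4 -> HIT
Acc 8: bank1 row3 -> MISS (open row3); precharges=4
Acc 9: bank2 row3 -> MISS (open row3); precharges=5
Acc 10: bank1 row0 -> MISS (open row0); precharges=6

Answer: 6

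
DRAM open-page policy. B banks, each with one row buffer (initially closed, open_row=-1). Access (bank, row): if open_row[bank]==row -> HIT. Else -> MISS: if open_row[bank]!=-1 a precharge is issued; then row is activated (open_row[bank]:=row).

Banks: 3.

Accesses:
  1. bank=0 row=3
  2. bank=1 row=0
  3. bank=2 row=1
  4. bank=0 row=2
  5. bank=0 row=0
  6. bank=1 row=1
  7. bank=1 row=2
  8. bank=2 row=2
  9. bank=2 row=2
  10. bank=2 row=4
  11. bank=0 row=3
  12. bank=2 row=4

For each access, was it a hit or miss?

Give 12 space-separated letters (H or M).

Acc 1: bank0 row3 -> MISS (open row3); precharges=0
Acc 2: bank1 row0 -> MISS (open row0); precharges=0
Acc 3: bank2 row1 -> MISS (open row1); precharges=0
Acc 4: bank0 row2 -> MISS (open row2); precharges=1
Acc 5: bank0 row0 -> MISS (open row0); precharges=2
Acc 6: bank1 row1 -> MISS (open row1); precharges=3
Acc 7: bank1 row2 -> MISS (open row2); precharges=4
Acc 8: bank2 row2 -> MISS (open row2); precharges=5
Acc 9: bank2 row2 -> HIT
Acc 10: bank2 row4 -> MISS (open row4); precharges=6
Acc 11: bank0 row3 -> MISS (open row3); precharges=7
Acc 12: bank2 row4 -> HIT

Answer: M M M M M M M M H M M H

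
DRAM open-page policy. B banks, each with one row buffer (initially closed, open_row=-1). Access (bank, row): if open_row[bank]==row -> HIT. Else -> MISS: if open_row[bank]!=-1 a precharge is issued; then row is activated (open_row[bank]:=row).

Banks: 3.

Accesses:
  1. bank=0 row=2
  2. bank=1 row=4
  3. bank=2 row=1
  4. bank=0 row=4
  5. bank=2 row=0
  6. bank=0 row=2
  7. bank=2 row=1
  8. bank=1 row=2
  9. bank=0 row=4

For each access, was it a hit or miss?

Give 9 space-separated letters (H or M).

Acc 1: bank0 row2 -> MISS (open row2); precharges=0
Acc 2: bank1 row4 -> MISS (open row4); precharges=0
Acc 3: bank2 row1 -> MISS (open row1); precharges=0
Acc 4: bank0 row4 -> MISS (open row4); precharges=1
Acc 5: bank2 row0 -> MISS (open row0); precharges=2
Acc 6: bank0 row2 -> MISS (open row2); precharges=3
Acc 7: bank2 row1 -> MISS (open row1); precharges=4
Acc 8: bank1 row2 -> MISS (open row2); precharges=5
Acc 9: bank0 row4 -> MISS (open row4); precharges=6

Answer: M M M M M M M M M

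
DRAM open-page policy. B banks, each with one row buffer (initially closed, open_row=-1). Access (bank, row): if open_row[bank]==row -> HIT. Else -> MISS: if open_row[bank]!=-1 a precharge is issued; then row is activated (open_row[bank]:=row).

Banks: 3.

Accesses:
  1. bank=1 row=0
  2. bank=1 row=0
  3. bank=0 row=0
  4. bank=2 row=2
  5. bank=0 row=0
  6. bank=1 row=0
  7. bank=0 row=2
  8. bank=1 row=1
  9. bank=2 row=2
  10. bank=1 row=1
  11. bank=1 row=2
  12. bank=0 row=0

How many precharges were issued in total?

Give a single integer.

Answer: 4

Derivation:
Acc 1: bank1 row0 -> MISS (open row0); precharges=0
Acc 2: bank1 row0 -> HIT
Acc 3: bank0 row0 -> MISS (open row0); precharges=0
Acc 4: bank2 row2 -> MISS (open row2); precharges=0
Acc 5: bank0 row0 -> HIT
Acc 6: bank1 row0 -> HIT
Acc 7: bank0 row2 -> MISS (open row2); precharges=1
Acc 8: bank1 row1 -> MISS (open row1); precharges=2
Acc 9: bank2 row2 -> HIT
Acc 10: bank1 row1 -> HIT
Acc 11: bank1 row2 -> MISS (open row2); precharges=3
Acc 12: bank0 row0 -> MISS (open row0); precharges=4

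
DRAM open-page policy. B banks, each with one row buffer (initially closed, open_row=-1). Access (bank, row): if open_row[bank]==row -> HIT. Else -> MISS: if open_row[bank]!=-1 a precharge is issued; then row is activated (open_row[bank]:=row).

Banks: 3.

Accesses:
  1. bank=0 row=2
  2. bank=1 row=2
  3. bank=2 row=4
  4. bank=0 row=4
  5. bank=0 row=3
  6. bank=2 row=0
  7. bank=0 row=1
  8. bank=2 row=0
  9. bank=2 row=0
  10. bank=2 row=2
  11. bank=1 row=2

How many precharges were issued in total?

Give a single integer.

Answer: 5

Derivation:
Acc 1: bank0 row2 -> MISS (open row2); precharges=0
Acc 2: bank1 row2 -> MISS (open row2); precharges=0
Acc 3: bank2 row4 -> MISS (open row4); precharges=0
Acc 4: bank0 row4 -> MISS (open row4); precharges=1
Acc 5: bank0 row3 -> MISS (open row3); precharges=2
Acc 6: bank2 row0 -> MISS (open row0); precharges=3
Acc 7: bank0 row1 -> MISS (open row1); precharges=4
Acc 8: bank2 row0 -> HIT
Acc 9: bank2 row0 -> HIT
Acc 10: bank2 row2 -> MISS (open row2); precharges=5
Acc 11: bank1 row2 -> HIT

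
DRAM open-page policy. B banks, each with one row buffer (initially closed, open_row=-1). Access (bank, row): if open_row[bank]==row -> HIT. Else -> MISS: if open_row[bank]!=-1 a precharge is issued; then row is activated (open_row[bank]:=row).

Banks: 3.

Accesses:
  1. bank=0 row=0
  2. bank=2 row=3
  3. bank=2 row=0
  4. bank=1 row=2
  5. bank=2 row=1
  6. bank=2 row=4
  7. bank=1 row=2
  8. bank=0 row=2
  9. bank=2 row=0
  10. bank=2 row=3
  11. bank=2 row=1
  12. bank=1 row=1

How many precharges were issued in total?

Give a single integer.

Acc 1: bank0 row0 -> MISS (open row0); precharges=0
Acc 2: bank2 row3 -> MISS (open row3); precharges=0
Acc 3: bank2 row0 -> MISS (open row0); precharges=1
Acc 4: bank1 row2 -> MISS (open row2); precharges=1
Acc 5: bank2 row1 -> MISS (open row1); precharges=2
Acc 6: bank2 row4 -> MISS (open row4); precharges=3
Acc 7: bank1 row2 -> HIT
Acc 8: bank0 row2 -> MISS (open row2); precharges=4
Acc 9: bank2 row0 -> MISS (open row0); precharges=5
Acc 10: bank2 row3 -> MISS (open row3); precharges=6
Acc 11: bank2 row1 -> MISS (open row1); precharges=7
Acc 12: bank1 row1 -> MISS (open row1); precharges=8

Answer: 8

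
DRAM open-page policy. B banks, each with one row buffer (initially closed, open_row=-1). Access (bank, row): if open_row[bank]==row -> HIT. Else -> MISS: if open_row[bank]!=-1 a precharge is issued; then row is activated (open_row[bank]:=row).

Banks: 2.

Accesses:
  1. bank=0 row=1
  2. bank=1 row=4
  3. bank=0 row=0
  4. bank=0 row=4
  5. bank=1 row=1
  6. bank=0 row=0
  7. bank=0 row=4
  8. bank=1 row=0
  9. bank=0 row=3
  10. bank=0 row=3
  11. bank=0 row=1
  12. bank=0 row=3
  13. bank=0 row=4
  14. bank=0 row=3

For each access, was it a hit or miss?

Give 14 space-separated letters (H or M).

Answer: M M M M M M M M M H M M M M

Derivation:
Acc 1: bank0 row1 -> MISS (open row1); precharges=0
Acc 2: bank1 row4 -> MISS (open row4); precharges=0
Acc 3: bank0 row0 -> MISS (open row0); precharges=1
Acc 4: bank0 row4 -> MISS (open row4); precharges=2
Acc 5: bank1 row1 -> MISS (open row1); precharges=3
Acc 6: bank0 row0 -> MISS (open row0); precharges=4
Acc 7: bank0 row4 -> MISS (open row4); precharges=5
Acc 8: bank1 row0 -> MISS (open row0); precharges=6
Acc 9: bank0 row3 -> MISS (open row3); precharges=7
Acc 10: bank0 row3 -> HIT
Acc 11: bank0 row1 -> MISS (open row1); precharges=8
Acc 12: bank0 row3 -> MISS (open row3); precharges=9
Acc 13: bank0 row4 -> MISS (open row4); precharges=10
Acc 14: bank0 row3 -> MISS (open row3); precharges=11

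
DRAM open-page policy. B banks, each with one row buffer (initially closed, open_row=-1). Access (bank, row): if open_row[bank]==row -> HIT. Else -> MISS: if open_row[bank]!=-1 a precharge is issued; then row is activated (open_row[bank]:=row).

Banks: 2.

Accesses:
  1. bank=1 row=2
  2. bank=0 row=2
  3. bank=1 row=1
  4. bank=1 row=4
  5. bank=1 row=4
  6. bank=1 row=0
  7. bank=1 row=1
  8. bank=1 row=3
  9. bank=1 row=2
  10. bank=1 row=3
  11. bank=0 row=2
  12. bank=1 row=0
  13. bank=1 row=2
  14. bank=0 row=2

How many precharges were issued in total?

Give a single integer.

Answer: 9

Derivation:
Acc 1: bank1 row2 -> MISS (open row2); precharges=0
Acc 2: bank0 row2 -> MISS (open row2); precharges=0
Acc 3: bank1 row1 -> MISS (open row1); precharges=1
Acc 4: bank1 row4 -> MISS (open row4); precharges=2
Acc 5: bank1 row4 -> HIT
Acc 6: bank1 row0 -> MISS (open row0); precharges=3
Acc 7: bank1 row1 -> MISS (open row1); precharges=4
Acc 8: bank1 row3 -> MISS (open row3); precharges=5
Acc 9: bank1 row2 -> MISS (open row2); precharges=6
Acc 10: bank1 row3 -> MISS (open row3); precharges=7
Acc 11: bank0 row2 -> HIT
Acc 12: bank1 row0 -> MISS (open row0); precharges=8
Acc 13: bank1 row2 -> MISS (open row2); precharges=9
Acc 14: bank0 row2 -> HIT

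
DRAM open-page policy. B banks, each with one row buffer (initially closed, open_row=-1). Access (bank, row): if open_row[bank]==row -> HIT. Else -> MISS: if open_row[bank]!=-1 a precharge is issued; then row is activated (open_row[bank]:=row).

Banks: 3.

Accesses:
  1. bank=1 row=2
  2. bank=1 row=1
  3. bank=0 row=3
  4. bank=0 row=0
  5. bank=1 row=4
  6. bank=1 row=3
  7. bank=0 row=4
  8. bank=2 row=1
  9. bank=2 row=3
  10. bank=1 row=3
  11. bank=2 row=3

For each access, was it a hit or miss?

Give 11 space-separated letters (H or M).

Answer: M M M M M M M M M H H

Derivation:
Acc 1: bank1 row2 -> MISS (open row2); precharges=0
Acc 2: bank1 row1 -> MISS (open row1); precharges=1
Acc 3: bank0 row3 -> MISS (open row3); precharges=1
Acc 4: bank0 row0 -> MISS (open row0); precharges=2
Acc 5: bank1 row4 -> MISS (open row4); precharges=3
Acc 6: bank1 row3 -> MISS (open row3); precharges=4
Acc 7: bank0 row4 -> MISS (open row4); precharges=5
Acc 8: bank2 row1 -> MISS (open row1); precharges=5
Acc 9: bank2 row3 -> MISS (open row3); precharges=6
Acc 10: bank1 row3 -> HIT
Acc 11: bank2 row3 -> HIT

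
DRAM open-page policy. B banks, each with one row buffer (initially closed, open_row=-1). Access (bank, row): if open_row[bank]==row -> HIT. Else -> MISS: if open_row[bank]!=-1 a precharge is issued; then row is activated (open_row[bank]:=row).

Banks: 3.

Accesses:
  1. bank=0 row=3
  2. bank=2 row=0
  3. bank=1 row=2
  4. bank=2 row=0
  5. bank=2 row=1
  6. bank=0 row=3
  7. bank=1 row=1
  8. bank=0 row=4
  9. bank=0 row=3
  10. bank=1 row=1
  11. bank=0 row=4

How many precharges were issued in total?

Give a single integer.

Acc 1: bank0 row3 -> MISS (open row3); precharges=0
Acc 2: bank2 row0 -> MISS (open row0); precharges=0
Acc 3: bank1 row2 -> MISS (open row2); precharges=0
Acc 4: bank2 row0 -> HIT
Acc 5: bank2 row1 -> MISS (open row1); precharges=1
Acc 6: bank0 row3 -> HIT
Acc 7: bank1 row1 -> MISS (open row1); precharges=2
Acc 8: bank0 row4 -> MISS (open row4); precharges=3
Acc 9: bank0 row3 -> MISS (open row3); precharges=4
Acc 10: bank1 row1 -> HIT
Acc 11: bank0 row4 -> MISS (open row4); precharges=5

Answer: 5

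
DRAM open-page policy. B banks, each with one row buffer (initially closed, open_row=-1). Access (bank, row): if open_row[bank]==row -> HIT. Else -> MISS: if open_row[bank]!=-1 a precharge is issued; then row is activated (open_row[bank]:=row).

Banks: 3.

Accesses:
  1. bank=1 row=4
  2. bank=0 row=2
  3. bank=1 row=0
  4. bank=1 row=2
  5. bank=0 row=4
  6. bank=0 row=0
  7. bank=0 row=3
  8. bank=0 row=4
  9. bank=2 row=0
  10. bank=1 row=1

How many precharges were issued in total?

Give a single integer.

Acc 1: bank1 row4 -> MISS (open row4); precharges=0
Acc 2: bank0 row2 -> MISS (open row2); precharges=0
Acc 3: bank1 row0 -> MISS (open row0); precharges=1
Acc 4: bank1 row2 -> MISS (open row2); precharges=2
Acc 5: bank0 row4 -> MISS (open row4); precharges=3
Acc 6: bank0 row0 -> MISS (open row0); precharges=4
Acc 7: bank0 row3 -> MISS (open row3); precharges=5
Acc 8: bank0 row4 -> MISS (open row4); precharges=6
Acc 9: bank2 row0 -> MISS (open row0); precharges=6
Acc 10: bank1 row1 -> MISS (open row1); precharges=7

Answer: 7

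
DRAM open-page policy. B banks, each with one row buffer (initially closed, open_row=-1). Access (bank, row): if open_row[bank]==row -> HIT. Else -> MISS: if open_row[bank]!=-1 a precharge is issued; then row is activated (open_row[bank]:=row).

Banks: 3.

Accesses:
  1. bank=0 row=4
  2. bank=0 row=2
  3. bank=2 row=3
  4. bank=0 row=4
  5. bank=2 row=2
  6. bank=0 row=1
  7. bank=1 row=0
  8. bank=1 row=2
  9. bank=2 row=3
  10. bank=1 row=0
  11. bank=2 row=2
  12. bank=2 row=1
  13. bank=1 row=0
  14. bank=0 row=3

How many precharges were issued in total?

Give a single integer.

Acc 1: bank0 row4 -> MISS (open row4); precharges=0
Acc 2: bank0 row2 -> MISS (open row2); precharges=1
Acc 3: bank2 row3 -> MISS (open row3); precharges=1
Acc 4: bank0 row4 -> MISS (open row4); precharges=2
Acc 5: bank2 row2 -> MISS (open row2); precharges=3
Acc 6: bank0 row1 -> MISS (open row1); precharges=4
Acc 7: bank1 row0 -> MISS (open row0); precharges=4
Acc 8: bank1 row2 -> MISS (open row2); precharges=5
Acc 9: bank2 row3 -> MISS (open row3); precharges=6
Acc 10: bank1 row0 -> MISS (open row0); precharges=7
Acc 11: bank2 row2 -> MISS (open row2); precharges=8
Acc 12: bank2 row1 -> MISS (open row1); precharges=9
Acc 13: bank1 row0 -> HIT
Acc 14: bank0 row3 -> MISS (open row3); precharges=10

Answer: 10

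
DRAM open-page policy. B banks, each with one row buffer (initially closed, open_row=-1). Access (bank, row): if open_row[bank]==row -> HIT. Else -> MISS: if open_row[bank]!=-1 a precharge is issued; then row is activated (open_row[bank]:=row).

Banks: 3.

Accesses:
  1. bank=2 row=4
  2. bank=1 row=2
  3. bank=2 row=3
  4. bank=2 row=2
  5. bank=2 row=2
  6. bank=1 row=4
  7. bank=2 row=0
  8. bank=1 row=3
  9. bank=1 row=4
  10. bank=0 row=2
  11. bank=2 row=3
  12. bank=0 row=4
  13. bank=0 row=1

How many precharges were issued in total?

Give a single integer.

Answer: 9

Derivation:
Acc 1: bank2 row4 -> MISS (open row4); precharges=0
Acc 2: bank1 row2 -> MISS (open row2); precharges=0
Acc 3: bank2 row3 -> MISS (open row3); precharges=1
Acc 4: bank2 row2 -> MISS (open row2); precharges=2
Acc 5: bank2 row2 -> HIT
Acc 6: bank1 row4 -> MISS (open row4); precharges=3
Acc 7: bank2 row0 -> MISS (open row0); precharges=4
Acc 8: bank1 row3 -> MISS (open row3); precharges=5
Acc 9: bank1 row4 -> MISS (open row4); precharges=6
Acc 10: bank0 row2 -> MISS (open row2); precharges=6
Acc 11: bank2 row3 -> MISS (open row3); precharges=7
Acc 12: bank0 row4 -> MISS (open row4); precharges=8
Acc 13: bank0 row1 -> MISS (open row1); precharges=9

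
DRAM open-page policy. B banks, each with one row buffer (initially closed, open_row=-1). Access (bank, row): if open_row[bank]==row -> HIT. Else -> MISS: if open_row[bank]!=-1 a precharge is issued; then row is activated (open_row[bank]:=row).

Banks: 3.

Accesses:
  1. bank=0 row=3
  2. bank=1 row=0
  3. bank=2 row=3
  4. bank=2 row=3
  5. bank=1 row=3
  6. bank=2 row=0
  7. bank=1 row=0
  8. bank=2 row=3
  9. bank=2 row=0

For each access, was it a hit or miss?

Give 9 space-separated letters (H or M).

Answer: M M M H M M M M M

Derivation:
Acc 1: bank0 row3 -> MISS (open row3); precharges=0
Acc 2: bank1 row0 -> MISS (open row0); precharges=0
Acc 3: bank2 row3 -> MISS (open row3); precharges=0
Acc 4: bank2 row3 -> HIT
Acc 5: bank1 row3 -> MISS (open row3); precharges=1
Acc 6: bank2 row0 -> MISS (open row0); precharges=2
Acc 7: bank1 row0 -> MISS (open row0); precharges=3
Acc 8: bank2 row3 -> MISS (open row3); precharges=4
Acc 9: bank2 row0 -> MISS (open row0); precharges=5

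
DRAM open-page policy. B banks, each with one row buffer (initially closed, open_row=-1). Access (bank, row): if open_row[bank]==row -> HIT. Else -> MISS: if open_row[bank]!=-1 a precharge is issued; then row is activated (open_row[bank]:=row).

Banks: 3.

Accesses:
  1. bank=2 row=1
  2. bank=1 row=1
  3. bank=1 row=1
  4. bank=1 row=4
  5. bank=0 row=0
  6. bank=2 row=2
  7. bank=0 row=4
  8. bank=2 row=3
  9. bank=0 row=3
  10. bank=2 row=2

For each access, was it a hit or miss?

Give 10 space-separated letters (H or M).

Acc 1: bank2 row1 -> MISS (open row1); precharges=0
Acc 2: bank1 row1 -> MISS (open row1); precharges=0
Acc 3: bank1 row1 -> HIT
Acc 4: bank1 row4 -> MISS (open row4); precharges=1
Acc 5: bank0 row0 -> MISS (open row0); precharges=1
Acc 6: bank2 row2 -> MISS (open row2); precharges=2
Acc 7: bank0 row4 -> MISS (open row4); precharges=3
Acc 8: bank2 row3 -> MISS (open row3); precharges=4
Acc 9: bank0 row3 -> MISS (open row3); precharges=5
Acc 10: bank2 row2 -> MISS (open row2); precharges=6

Answer: M M H M M M M M M M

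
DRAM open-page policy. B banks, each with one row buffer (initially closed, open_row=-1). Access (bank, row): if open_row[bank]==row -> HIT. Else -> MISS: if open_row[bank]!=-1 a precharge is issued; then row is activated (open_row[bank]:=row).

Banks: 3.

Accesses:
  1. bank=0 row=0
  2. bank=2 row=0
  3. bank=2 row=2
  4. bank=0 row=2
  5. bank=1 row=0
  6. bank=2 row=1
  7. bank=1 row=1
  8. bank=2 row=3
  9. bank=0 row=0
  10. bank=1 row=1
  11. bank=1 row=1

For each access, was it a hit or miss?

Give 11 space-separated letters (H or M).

Acc 1: bank0 row0 -> MISS (open row0); precharges=0
Acc 2: bank2 row0 -> MISS (open row0); precharges=0
Acc 3: bank2 row2 -> MISS (open row2); precharges=1
Acc 4: bank0 row2 -> MISS (open row2); precharges=2
Acc 5: bank1 row0 -> MISS (open row0); precharges=2
Acc 6: bank2 row1 -> MISS (open row1); precharges=3
Acc 7: bank1 row1 -> MISS (open row1); precharges=4
Acc 8: bank2 row3 -> MISS (open row3); precharges=5
Acc 9: bank0 row0 -> MISS (open row0); precharges=6
Acc 10: bank1 row1 -> HIT
Acc 11: bank1 row1 -> HIT

Answer: M M M M M M M M M H H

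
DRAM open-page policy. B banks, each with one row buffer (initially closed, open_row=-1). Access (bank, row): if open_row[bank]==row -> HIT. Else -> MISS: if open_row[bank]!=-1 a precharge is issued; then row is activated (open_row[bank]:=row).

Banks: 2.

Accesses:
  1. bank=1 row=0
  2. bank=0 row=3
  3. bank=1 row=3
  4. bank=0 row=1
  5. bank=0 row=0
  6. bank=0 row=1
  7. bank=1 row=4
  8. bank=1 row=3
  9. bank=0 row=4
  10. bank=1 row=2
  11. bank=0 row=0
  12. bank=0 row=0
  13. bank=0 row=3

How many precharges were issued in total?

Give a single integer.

Acc 1: bank1 row0 -> MISS (open row0); precharges=0
Acc 2: bank0 row3 -> MISS (open row3); precharges=0
Acc 3: bank1 row3 -> MISS (open row3); precharges=1
Acc 4: bank0 row1 -> MISS (open row1); precharges=2
Acc 5: bank0 row0 -> MISS (open row0); precharges=3
Acc 6: bank0 row1 -> MISS (open row1); precharges=4
Acc 7: bank1 row4 -> MISS (open row4); precharges=5
Acc 8: bank1 row3 -> MISS (open row3); precharges=6
Acc 9: bank0 row4 -> MISS (open row4); precharges=7
Acc 10: bank1 row2 -> MISS (open row2); precharges=8
Acc 11: bank0 row0 -> MISS (open row0); precharges=9
Acc 12: bank0 row0 -> HIT
Acc 13: bank0 row3 -> MISS (open row3); precharges=10

Answer: 10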